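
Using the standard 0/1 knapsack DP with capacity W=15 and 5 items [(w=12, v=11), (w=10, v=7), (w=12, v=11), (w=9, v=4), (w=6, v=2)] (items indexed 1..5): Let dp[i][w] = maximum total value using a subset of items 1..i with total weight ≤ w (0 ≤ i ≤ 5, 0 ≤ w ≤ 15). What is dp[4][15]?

11

i\w   0   1   2   3   4   5   6   7   8   9  10  11  12  13  14  15
  0   0   0   0   0   0   0   0   0   0   0   0   0   0   0   0   0
  1   0   0   0   0   0   0   0   0   0   0   0   0  11  11  11  11
  2   0   0   0   0   0   0   0   0   0   0   7   7  11  11  11  11
  3   0   0   0   0   0   0   0   0   0   0   7   7  11  11  11  11
  4   0   0   0   0   0   0   0   0   0   4   7   7  11  11  11  11
  5   0   0   0   0   0   0   2   2   2   4   7   7  11  11  11  11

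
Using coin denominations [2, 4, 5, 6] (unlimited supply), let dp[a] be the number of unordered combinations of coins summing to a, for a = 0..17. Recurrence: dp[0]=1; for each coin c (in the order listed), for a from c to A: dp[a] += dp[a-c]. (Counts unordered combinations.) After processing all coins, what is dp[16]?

after  coin     0     1     2     3     4     5     6     7     8     9    10    11    12    13    14    15    16    17
          2     1     0     1     0     1     0     1     0     1     0     1     0     1     0     1     0     1     0
          4     1     0     1     0     2     0     2     0     3     0     3     0     4     0     4     0     5     0
          5     1     0     1     0     2     1     2     1     3     2     4     2     5     3     6     4     7     5
          6     1     0     1     0     2     1     3     1     4     2     6     3     8     4    10     6    13     8

13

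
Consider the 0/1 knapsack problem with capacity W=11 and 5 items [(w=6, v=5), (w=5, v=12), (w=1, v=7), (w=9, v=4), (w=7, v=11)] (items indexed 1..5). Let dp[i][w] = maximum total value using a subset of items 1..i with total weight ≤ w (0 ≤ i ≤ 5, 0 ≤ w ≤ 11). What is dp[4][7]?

i\w   0   1   2   3   4   5   6   7   8   9  10  11
  0   0   0   0   0   0   0   0   0   0   0   0   0
  1   0   0   0   0   0   0   5   5   5   5   5   5
  2   0   0   0   0   0  12  12  12  12  12  12  17
  3   0   7   7   7   7  12  19  19  19  19  19  19
  4   0   7   7   7   7  12  19  19  19  19  19  19
  5   0   7   7   7   7  12  19  19  19  19  19  19

19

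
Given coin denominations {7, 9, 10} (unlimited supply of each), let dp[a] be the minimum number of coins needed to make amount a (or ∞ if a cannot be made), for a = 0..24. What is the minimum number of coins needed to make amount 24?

 a  0  1  2  3  4  5  6  7  8  9 10 11 12 13 14 15 16 17 18 19 20 21 22 23 24
dp  0  -  -  -  -  -  -  1  -  1  1  -  -  -  2  -  2  2  2  2  2  3  -  3  3
(- denotes ∞ / unreachable)

3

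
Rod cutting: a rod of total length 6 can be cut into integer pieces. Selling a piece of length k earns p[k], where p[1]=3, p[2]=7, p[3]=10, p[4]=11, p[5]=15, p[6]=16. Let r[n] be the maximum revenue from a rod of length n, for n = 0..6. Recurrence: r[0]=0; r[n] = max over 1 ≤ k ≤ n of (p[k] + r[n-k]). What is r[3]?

10

   n    0    1    2    3    4    5    6
r[n]    0    3    7   10   14   17   21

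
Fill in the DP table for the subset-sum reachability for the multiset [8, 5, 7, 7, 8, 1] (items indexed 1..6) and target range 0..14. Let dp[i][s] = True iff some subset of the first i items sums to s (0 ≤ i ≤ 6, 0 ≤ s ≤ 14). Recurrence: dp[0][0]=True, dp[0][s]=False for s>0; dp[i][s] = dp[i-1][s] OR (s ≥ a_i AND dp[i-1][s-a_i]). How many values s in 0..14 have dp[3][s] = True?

6

i\s   0   1   2   3   4   5   6   7   8   9  10  11  12  13  14
  0   T   F   F   F   F   F   F   F   F   F   F   F   F   F   F
  1   T   F   F   F   F   F   F   F   T   F   F   F   F   F   F
  2   T   F   F   F   F   T   F   F   T   F   F   F   F   T   F
  3   T   F   F   F   F   T   F   T   T   F   F   F   T   T   F
  4   T   F   F   F   F   T   F   T   T   F   F   F   T   T   T
  5   T   F   F   F   F   T   F   T   T   F   F   F   T   T   T
  6   T   T   F   F   F   T   T   T   T   T   F   F   T   T   T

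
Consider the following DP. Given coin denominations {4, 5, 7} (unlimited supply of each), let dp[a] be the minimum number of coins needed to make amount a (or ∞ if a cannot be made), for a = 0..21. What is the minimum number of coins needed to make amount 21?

 a  0  1  2  3  4  5  6  7  8  9 10 11 12 13 14 15 16 17 18 19 20 21
dp  0  -  -  -  1  1  -  1  2  2  2  2  2  3  2  3  3  3  3  3  4  3
(- denotes ∞ / unreachable)

3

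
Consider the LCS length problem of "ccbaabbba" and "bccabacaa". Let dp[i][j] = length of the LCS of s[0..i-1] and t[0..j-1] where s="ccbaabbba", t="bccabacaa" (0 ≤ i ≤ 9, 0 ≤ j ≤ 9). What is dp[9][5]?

   ''  b  c  c  a  b  a  c  a  a
''  0  0  0  0  0  0  0  0  0  0
 c  0  0  1  1  1  1  1  1  1  1
 c  0  0  1  2  2  2  2  2  2  2
 b  0  1  1  2  2  3  3  3  3  3
 a  0  1  1  2  3  3  4  4  4  4
 a  0  1  1  2  3  3  4  4  5  5
 b  0  1  1  2  3  4  4  4  5  5
 b  0  1  1  2  3  4  4  4  5  5
 b  0  1  1  2  3  4  4  4  5  5
 a  0  1  1  2  3  4  5  5  5  6

4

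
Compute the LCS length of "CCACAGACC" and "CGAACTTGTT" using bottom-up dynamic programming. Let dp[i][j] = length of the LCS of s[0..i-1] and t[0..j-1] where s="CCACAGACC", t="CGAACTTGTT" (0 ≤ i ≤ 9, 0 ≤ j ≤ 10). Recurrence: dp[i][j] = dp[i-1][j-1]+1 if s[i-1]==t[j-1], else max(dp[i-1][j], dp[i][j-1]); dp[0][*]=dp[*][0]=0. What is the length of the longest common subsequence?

4

   ''  C  G  A  A  C  T  T  G  T  T
''  0  0  0  0  0  0  0  0  0  0  0
 C  0  1  1  1  1  1  1  1  1  1  1
 C  0  1  1  1  1  2  2  2  2  2  2
 A  0  1  1  2  2  2  2  2  2  2  2
 C  0  1  1  2  2  3  3  3  3  3  3
 A  0  1  1  2  3  3  3  3  3  3  3
 G  0  1  2  2  3  3  3  3  4  4  4
 A  0  1  2  3  3  3  3  3  4  4  4
 C  0  1  2  3  3  4  4  4  4  4  4
 C  0  1  2  3  3  4  4  4  4  4  4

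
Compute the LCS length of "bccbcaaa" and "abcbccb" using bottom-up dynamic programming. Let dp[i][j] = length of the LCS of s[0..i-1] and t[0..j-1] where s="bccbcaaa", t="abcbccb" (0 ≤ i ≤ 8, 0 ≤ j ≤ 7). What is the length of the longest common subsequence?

4

   ''  a  b  c  b  c  c  b
''  0  0  0  0  0  0  0  0
 b  0  0  1  1  1  1  1  1
 c  0  0  1  2  2  2  2  2
 c  0  0  1  2  2  3  3  3
 b  0  0  1  2  3  3  3  4
 c  0  0  1  2  3  4  4  4
 a  0  1  1  2  3  4  4  4
 a  0  1  1  2  3  4  4  4
 a  0  1  1  2  3  4  4  4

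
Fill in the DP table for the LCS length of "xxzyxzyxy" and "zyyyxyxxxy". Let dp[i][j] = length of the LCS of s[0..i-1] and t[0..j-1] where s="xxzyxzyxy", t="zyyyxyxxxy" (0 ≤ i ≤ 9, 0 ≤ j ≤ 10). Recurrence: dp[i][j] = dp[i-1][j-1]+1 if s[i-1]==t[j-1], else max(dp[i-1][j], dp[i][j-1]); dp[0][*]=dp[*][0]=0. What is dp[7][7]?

   ''  z  y  y  y  x  y  x  x  x  y
''  0  0  0  0  0  0  0  0  0  0  0
 x  0  0  0  0  0  1  1  1  1  1  1
 x  0  0  0  0  0  1  1  2  2  2  2
 z  0  1  1  1  1  1  1  2  2  2  2
 y  0  1  2  2  2  2  2  2  2  2  3
 x  0  1  2  2  2  3  3  3  3  3  3
 z  0  1  2  2  2  3  3  3  3  3  3
 y  0  1  2  3  3  3  4  4  4  4  4
 x  0  1  2  3  3  4  4  5  5  5  5
 y  0  1  2  3  4  4  5  5  5  5  6

4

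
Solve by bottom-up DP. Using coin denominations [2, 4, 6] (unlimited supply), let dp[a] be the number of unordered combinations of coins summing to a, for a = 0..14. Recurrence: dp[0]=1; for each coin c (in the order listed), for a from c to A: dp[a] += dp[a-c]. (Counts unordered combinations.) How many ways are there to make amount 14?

8

after  coin     0     1     2     3     4     5     6     7     8     9    10    11    12    13    14
          2     1     0     1     0     1     0     1     0     1     0     1     0     1     0     1
          4     1     0     1     0     2     0     2     0     3     0     3     0     4     0     4
          6     1     0     1     0     2     0     3     0     4     0     5     0     7     0     8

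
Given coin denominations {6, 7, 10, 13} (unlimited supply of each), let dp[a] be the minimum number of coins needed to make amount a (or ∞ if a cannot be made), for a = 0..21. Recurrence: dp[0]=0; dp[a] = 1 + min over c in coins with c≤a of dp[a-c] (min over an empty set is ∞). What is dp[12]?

2

 a  0  1  2  3  4  5  6  7  8  9 10 11 12 13 14 15 16 17 18 19 20 21
dp  0  -  -  -  -  -  1  1  -  -  1  -  2  1  2  -  2  2  3  2  2  3
(- denotes ∞ / unreachable)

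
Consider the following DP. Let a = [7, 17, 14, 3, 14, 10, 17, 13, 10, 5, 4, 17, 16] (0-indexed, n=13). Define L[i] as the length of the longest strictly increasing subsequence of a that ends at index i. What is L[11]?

   i    0    1    2    3    4    5    6    7    8    9   10   11   12
a[i]    7   17   14    3   14   10   17   13   10    5    4   17   16
L[i]    1    2    2    1    2    2    3    3    2    2    2    4    4

4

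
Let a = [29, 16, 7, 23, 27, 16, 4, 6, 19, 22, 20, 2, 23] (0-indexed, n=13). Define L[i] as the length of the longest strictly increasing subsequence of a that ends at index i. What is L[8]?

3

   i    0    1    2    3    4    5    6    7    8    9   10   11   12
a[i]   29   16    7   23   27   16    4    6   19   22   20    2   23
L[i]    1    1    1    2    3    2    1    2    3    4    4    1    5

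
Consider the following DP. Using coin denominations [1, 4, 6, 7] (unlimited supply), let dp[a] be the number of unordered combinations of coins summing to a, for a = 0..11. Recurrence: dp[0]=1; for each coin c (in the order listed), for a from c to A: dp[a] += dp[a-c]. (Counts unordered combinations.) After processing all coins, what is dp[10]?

6

after  coin     0     1     2     3     4     5     6     7     8     9    10    11
          1     1     1     1     1     1     1     1     1     1     1     1     1
          4     1     1     1     1     2     2     2     2     3     3     3     3
          6     1     1     1     1     2     2     3     3     4     4     5     5
          7     1     1     1     1     2     2     3     4     5     5     6     7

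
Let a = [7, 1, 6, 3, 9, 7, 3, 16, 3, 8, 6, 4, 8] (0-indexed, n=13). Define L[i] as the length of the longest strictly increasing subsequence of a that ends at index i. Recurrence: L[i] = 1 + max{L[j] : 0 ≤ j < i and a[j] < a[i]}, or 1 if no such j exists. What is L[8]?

   i    0    1    2    3    4    5    6    7    8    9   10   11   12
a[i]    7    1    6    3    9    7    3   16    3    8    6    4    8
L[i]    1    1    2    2    3    3    2    4    2    4    3    3    4

2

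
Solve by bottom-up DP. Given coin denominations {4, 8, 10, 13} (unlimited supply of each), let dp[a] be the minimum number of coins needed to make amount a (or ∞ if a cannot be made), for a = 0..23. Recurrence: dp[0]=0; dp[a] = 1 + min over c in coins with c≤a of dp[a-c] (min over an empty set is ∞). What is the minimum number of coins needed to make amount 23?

2

 a  0  1  2  3  4  5  6  7  8  9 10 11 12 13 14 15 16 17 18 19 20 21 22 23
dp  0  -  -  -  1  -  -  -  1  -  1  -  2  1  2  -  2  2  2  -  2  2  3  2
(- denotes ∞ / unreachable)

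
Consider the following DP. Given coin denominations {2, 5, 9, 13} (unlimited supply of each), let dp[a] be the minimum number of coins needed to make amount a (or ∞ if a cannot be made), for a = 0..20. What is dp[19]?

3

 a  0  1  2  3  4  5  6  7  8  9 10 11 12 13 14 15 16 17 18 19 20
dp  0  -  1  -  2  1  3  2  4  1  2  2  3  1  2  2  3  3  2  3  3
(- denotes ∞ / unreachable)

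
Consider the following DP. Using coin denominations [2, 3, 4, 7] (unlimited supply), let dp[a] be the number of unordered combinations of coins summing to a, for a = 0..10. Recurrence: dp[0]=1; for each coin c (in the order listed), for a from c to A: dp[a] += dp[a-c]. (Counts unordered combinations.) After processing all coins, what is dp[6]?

3

after  coin     0     1     2     3     4     5     6     7     8     9    10
          2     1     0     1     0     1     0     1     0     1     0     1
          3     1     0     1     1     1     1     2     1     2     2     2
          4     1     0     1     1     2     1     3     2     4     3     5
          7     1     0     1     1     2     1     3     3     4     4     6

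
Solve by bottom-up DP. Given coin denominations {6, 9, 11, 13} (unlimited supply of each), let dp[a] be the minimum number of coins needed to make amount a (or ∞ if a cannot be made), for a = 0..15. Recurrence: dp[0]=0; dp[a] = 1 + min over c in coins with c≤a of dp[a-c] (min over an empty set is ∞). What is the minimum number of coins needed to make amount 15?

2

 a  0  1  2  3  4  5  6  7  8  9 10 11 12 13 14 15
dp  0  -  -  -  -  -  1  -  -  1  -  1  2  1  -  2
(- denotes ∞ / unreachable)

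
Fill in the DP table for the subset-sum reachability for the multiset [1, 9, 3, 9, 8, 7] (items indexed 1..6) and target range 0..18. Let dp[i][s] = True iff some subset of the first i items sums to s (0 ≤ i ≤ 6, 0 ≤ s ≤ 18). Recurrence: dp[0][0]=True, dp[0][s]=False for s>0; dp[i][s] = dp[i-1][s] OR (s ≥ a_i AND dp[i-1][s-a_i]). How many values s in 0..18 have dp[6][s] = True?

15

i\s   0   1   2   3   4   5   6   7   8   9  10  11  12  13  14  15  16  17  18
  0   T   F   F   F   F   F   F   F   F   F   F   F   F   F   F   F   F   F   F
  1   T   T   F   F   F   F   F   F   F   F   F   F   F   F   F   F   F   F   F
  2   T   T   F   F   F   F   F   F   F   T   T   F   F   F   F   F   F   F   F
  3   T   T   F   T   T   F   F   F   F   T   T   F   T   T   F   F   F   F   F
  4   T   T   F   T   T   F   F   F   F   T   T   F   T   T   F   F   F   F   T
  5   T   T   F   T   T   F   F   F   T   T   T   T   T   T   F   F   F   T   T
  6   T   T   F   T   T   F   F   T   T   T   T   T   T   T   F   T   T   T   T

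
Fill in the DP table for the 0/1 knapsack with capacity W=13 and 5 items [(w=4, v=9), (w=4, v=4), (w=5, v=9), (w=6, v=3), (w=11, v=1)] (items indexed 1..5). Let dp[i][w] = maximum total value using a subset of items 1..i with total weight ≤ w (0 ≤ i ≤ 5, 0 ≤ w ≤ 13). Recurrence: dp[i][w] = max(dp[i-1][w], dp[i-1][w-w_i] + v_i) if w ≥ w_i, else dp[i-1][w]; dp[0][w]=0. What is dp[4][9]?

18

i\w   0   1   2   3   4   5   6   7   8   9  10  11  12  13
  0   0   0   0   0   0   0   0   0   0   0   0   0   0   0
  1   0   0   0   0   9   9   9   9   9   9   9   9   9   9
  2   0   0   0   0   9   9   9   9  13  13  13  13  13  13
  3   0   0   0   0   9   9   9   9  13  18  18  18  18  22
  4   0   0   0   0   9   9   9   9  13  18  18  18  18  22
  5   0   0   0   0   9   9   9   9  13  18  18  18  18  22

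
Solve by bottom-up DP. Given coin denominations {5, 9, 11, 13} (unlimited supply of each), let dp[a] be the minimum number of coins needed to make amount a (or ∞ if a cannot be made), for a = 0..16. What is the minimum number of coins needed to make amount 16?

2

 a  0  1  2  3  4  5  6  7  8  9 10 11 12 13 14 15 16
dp  0  -  -  -  -  1  -  -  -  1  2  1  -  1  2  3  2
(- denotes ∞ / unreachable)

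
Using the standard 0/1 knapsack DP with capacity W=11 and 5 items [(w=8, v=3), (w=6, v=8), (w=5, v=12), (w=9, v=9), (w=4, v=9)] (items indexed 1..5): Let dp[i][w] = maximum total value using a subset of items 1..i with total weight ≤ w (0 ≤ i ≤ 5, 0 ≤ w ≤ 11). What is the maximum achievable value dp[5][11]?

21

i\w   0   1   2   3   4   5   6   7   8   9  10  11
  0   0   0   0   0   0   0   0   0   0   0   0   0
  1   0   0   0   0   0   0   0   0   3   3   3   3
  2   0   0   0   0   0   0   8   8   8   8   8   8
  3   0   0   0   0   0  12  12  12  12  12  12  20
  4   0   0   0   0   0  12  12  12  12  12  12  20
  5   0   0   0   0   9  12  12  12  12  21  21  21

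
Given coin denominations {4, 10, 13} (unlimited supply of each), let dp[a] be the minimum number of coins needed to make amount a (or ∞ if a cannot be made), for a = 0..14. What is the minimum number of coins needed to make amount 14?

2

 a  0  1  2  3  4  5  6  7  8  9 10 11 12 13 14
dp  0  -  -  -  1  -  -  -  2  -  1  -  3  1  2
(- denotes ∞ / unreachable)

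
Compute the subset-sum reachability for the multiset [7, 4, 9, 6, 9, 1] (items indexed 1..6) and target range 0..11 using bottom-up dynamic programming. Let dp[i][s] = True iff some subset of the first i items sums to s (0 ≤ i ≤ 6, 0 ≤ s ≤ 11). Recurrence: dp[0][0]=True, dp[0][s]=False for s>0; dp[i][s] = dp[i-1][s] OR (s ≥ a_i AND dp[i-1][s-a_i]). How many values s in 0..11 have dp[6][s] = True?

i\s   0   1   2   3   4   5   6   7   8   9  10  11
  0   T   F   F   F   F   F   F   F   F   F   F   F
  1   T   F   F   F   F   F   F   T   F   F   F   F
  2   T   F   F   F   T   F   F   T   F   F   F   T
  3   T   F   F   F   T   F   F   T   F   T   F   T
  4   T   F   F   F   T   F   T   T   F   T   T   T
  5   T   F   F   F   T   F   T   T   F   T   T   T
  6   T   T   F   F   T   T   T   T   T   T   T   T

10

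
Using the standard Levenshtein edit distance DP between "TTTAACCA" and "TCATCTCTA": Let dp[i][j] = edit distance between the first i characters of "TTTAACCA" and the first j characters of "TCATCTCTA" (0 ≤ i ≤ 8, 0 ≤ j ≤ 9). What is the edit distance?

   ''  T  C  A  T  C  T  C  T  A
''  0  1  2  3  4  5  6  7  8  9
 T  1  0  1  2  3  4  5  6  7  8
 T  2  1  1  2  2  3  4  5  6  7
 T  3  2  2  2  2  3  3  4  5  6
 A  4  3  3  2  3  3  4  4  5  5
 A  5  4  4  3  3  4  4  5  5  5
 C  6  5  4  4  4  3  4  4  5  6
 C  7  6  5  5  5  4  4  4  5  6
 A  8  7  6  5  6  5  5  5  5  5

5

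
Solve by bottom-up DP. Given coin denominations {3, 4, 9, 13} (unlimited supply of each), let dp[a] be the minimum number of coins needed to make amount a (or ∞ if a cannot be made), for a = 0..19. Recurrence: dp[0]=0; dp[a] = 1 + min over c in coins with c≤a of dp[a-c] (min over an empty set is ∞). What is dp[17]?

 a  0  1  2  3  4  5  6  7  8  9 10 11 12 13 14 15 16 17 18 19
dp  0  -  -  1  1  -  2  2  2  1  3  3  2  1  4  3  2  2  2  3
(- denotes ∞ / unreachable)

2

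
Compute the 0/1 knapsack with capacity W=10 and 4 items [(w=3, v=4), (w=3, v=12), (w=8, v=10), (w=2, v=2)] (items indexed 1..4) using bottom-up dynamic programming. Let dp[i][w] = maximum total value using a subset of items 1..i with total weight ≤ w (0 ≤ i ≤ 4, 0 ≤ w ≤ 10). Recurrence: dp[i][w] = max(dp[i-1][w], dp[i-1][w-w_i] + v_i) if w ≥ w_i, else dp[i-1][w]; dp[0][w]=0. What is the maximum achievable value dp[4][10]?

18

i\w   0   1   2   3   4   5   6   7   8   9  10
  0   0   0   0   0   0   0   0   0   0   0   0
  1   0   0   0   4   4   4   4   4   4   4   4
  2   0   0   0  12  12  12  16  16  16  16  16
  3   0   0   0  12  12  12  16  16  16  16  16
  4   0   0   2  12  12  14  16  16  18  18  18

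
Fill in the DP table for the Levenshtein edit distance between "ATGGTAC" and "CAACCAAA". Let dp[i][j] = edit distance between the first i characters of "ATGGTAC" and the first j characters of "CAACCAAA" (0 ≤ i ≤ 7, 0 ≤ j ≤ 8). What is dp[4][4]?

4

   ''  C  A  A  C  C  A  A  A
''  0  1  2  3  4  5  6  7  8
 A  1  1  1  2  3  4  5  6  7
 T  2  2  2  2  3  4  5  6  7
 G  3  3  3  3  3  4  5  6  7
 G  4  4  4  4  4  4  5  6  7
 T  5  5  5  5  5  5  5  6  7
 A  6  6  5  5  6  6  5  5  6
 C  7  6  6  6  5  6  6  6  6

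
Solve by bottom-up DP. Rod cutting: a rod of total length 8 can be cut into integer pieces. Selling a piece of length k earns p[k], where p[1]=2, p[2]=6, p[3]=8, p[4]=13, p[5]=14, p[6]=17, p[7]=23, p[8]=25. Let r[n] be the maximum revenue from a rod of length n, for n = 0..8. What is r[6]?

19

   n    0    1    2    3    4    5    6    7    8
r[n]    0    2    6    8   13   15   19   23   26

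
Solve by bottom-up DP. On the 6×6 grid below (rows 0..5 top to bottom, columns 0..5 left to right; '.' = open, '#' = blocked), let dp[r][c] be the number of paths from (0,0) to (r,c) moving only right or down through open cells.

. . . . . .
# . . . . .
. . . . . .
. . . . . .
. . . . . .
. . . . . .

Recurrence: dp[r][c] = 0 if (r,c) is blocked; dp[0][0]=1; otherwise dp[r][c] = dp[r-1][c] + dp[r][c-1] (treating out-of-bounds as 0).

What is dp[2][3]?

r\c   0   1   2   3   4   5
  0   1   1   1   1   1   1
  1   0   1   2   3   4   5
  2   0   1   3   6  10  15
  3   0   1   4  10  20  35
  4   0   1   5  15  35  70
  5   0   1   6  21  56 126

6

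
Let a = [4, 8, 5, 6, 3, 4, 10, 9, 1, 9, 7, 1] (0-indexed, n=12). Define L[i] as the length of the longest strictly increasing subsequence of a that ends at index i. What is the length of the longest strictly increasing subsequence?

   i    0    1    2    3    4    5    6    7    8    9   10   11
a[i]    4    8    5    6    3    4   10    9    1    9    7    1
L[i]    1    2    2    3    1    2    4    4    1    4    4    1

4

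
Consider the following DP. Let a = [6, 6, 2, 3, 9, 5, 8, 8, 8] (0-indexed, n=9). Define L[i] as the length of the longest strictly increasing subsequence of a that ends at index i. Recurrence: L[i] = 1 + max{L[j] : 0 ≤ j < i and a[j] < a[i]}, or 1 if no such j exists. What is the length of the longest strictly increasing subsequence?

4

   i    0    1    2    3    4    5    6    7    8
a[i]    6    6    2    3    9    5    8    8    8
L[i]    1    1    1    2    3    3    4    4    4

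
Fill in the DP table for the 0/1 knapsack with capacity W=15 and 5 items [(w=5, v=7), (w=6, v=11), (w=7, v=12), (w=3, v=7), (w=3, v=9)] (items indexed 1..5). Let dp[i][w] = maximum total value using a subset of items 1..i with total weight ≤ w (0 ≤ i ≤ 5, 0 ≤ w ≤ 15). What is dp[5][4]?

9

i\w   0   1   2   3   4   5   6   7   8   9  10  11  12  13  14  15
  0   0   0   0   0   0   0   0   0   0   0   0   0   0   0   0   0
  1   0   0   0   0   0   7   7   7   7   7   7   7   7   7   7   7
  2   0   0   0   0   0   7  11  11  11  11  11  18  18  18  18  18
  3   0   0   0   0   0   7  11  12  12  12  12  18  19  23  23  23
  4   0   0   0   7   7   7  11  12  14  18  19  19  19  23  25  26
  5   0   0   0   9   9   9  16  16  16  20  21  23  27  28  28  28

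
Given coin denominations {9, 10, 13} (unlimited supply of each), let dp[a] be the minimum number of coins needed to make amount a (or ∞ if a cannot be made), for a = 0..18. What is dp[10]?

1

 a  0  1  2  3  4  5  6  7  8  9 10 11 12 13 14 15 16 17 18
dp  0  -  -  -  -  -  -  -  -  1  1  -  -  1  -  -  -  -  2
(- denotes ∞ / unreachable)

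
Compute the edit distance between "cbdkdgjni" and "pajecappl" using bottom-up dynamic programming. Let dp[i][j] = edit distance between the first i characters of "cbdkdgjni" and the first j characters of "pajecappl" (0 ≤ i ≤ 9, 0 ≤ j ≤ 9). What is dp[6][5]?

6

   ''  p  a  j  e  c  a  p  p  l
''  0  1  2  3  4  5  6  7  8  9
 c  1  1  2  3  4  4  5  6  7  8
 b  2  2  2  3  4  5  5  6  7  8
 d  3  3  3  3  4  5  6  6  7  8
 k  4  4  4  4  4  5  6  7  7  8
 d  5  5  5  5  5  5  6  7  8  8
 g  6  6  6  6  6  6  6  7  8  9
 j  7  7  7  6  7  7  7  7  8  9
 n  8  8  8  7  7  8  8  8  8  9
 i  9  9  9  8  8  8  9  9  9  9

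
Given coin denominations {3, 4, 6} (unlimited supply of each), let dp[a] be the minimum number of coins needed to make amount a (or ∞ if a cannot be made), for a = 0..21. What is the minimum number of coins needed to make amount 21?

 a  0  1  2  3  4  5  6  7  8  9 10 11 12 13 14 15 16 17 18 19 20 21
dp  0  -  -  1  1  -  1  2  2  2  2  3  2  3  3  3  3  4  3  4  4  4
(- denotes ∞ / unreachable)

4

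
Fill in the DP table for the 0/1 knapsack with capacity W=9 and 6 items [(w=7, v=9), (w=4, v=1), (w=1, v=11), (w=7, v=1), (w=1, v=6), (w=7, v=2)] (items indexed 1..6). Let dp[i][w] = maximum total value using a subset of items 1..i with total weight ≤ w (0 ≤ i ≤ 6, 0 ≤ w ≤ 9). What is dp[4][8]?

20

i\w   0   1   2   3   4   5   6   7   8   9
  0   0   0   0   0   0   0   0   0   0   0
  1   0   0   0   0   0   0   0   9   9   9
  2   0   0   0   0   1   1   1   9   9   9
  3   0  11  11  11  11  12  12  12  20  20
  4   0  11  11  11  11  12  12  12  20  20
  5   0  11  17  17  17  17  18  18  20  26
  6   0  11  17  17  17  17  18  18  20  26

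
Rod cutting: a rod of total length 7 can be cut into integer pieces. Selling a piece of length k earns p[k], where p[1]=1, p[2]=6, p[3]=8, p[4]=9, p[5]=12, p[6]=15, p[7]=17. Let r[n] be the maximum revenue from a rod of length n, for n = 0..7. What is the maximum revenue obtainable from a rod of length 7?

   n    0    1    2    3    4    5    6    7
r[n]    0    1    6    8   12   14   18   20

20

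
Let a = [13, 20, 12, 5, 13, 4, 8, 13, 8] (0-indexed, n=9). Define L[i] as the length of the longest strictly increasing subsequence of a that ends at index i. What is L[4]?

   i    0    1    2    3    4    5    6    7    8
a[i]   13   20   12    5   13    4    8   13    8
L[i]    1    2    1    1    2    1    2    3    2

2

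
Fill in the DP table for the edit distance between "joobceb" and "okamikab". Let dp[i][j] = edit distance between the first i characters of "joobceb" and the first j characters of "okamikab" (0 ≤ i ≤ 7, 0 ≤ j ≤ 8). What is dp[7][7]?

   ''  o  k  a  m  i  k  a  b
''  0  1  2  3  4  5  6  7  8
 j  1  1  2  3  4  5  6  7  8
 o  2  1  2  3  4  5  6  7  8
 o  3  2  2  3  4  5  6  7  8
 b  4  3  3  3  4  5  6  7  7
 c  5  4  4  4  4  5  6  7  8
 e  6  5  5  5  5  5  6  7  8
 b  7  6  6  6  6  6  6  7  7

7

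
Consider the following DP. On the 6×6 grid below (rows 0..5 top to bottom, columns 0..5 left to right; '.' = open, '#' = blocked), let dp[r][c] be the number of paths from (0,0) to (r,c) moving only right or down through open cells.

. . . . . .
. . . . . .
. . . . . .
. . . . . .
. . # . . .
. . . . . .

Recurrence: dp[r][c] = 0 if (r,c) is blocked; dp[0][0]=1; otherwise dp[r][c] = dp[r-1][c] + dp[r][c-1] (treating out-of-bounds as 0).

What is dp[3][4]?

35

r\c   0   1   2   3   4   5
  0   1   1   1   1   1   1
  1   1   2   3   4   5   6
  2   1   3   6  10  15  21
  3   1   4  10  20  35  56
  4   1   5   0  20  55 111
  5   1   6   6  26  81 192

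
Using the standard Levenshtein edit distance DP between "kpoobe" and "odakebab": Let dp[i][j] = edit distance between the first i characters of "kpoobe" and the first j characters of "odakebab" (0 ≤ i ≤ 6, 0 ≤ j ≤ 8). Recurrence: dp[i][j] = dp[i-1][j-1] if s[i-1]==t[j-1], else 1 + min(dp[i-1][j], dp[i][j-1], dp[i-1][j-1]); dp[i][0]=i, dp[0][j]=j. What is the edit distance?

   ''  o  d  a  k  e  b  a  b
''  0  1  2  3  4  5  6  7  8
 k  1  1  2  3  3  4  5  6  7
 p  2  2  2  3  4  4  5  6  7
 o  3  2  3  3  4  5  5  6  7
 o  4  3  3  4  4  5  6  6  7
 b  5  4  4  4  5  5  5  6  6
 e  6  5  5  5  5  5  6  6  7

7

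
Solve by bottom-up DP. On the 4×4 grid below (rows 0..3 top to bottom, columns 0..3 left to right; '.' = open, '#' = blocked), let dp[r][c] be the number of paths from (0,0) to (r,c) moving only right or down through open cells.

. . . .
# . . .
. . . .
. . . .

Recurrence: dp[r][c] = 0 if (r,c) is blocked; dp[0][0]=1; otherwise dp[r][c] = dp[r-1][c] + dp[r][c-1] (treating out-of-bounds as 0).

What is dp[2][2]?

r\c   0   1   2   3
  0   1   1   1   1
  1   0   1   2   3
  2   0   1   3   6
  3   0   1   4  10

3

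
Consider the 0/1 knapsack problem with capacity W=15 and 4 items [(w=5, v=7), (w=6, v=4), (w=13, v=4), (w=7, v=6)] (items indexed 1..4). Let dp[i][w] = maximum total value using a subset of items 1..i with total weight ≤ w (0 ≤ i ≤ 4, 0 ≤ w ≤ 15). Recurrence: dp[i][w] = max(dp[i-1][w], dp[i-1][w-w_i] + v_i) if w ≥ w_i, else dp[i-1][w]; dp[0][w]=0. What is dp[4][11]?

i\w   0   1   2   3   4   5   6   7   8   9  10  11  12  13  14  15
  0   0   0   0   0   0   0   0   0   0   0   0   0   0   0   0   0
  1   0   0   0   0   0   7   7   7   7   7   7   7   7   7   7   7
  2   0   0   0   0   0   7   7   7   7   7   7  11  11  11  11  11
  3   0   0   0   0   0   7   7   7   7   7   7  11  11  11  11  11
  4   0   0   0   0   0   7   7   7   7   7   7  11  13  13  13  13

11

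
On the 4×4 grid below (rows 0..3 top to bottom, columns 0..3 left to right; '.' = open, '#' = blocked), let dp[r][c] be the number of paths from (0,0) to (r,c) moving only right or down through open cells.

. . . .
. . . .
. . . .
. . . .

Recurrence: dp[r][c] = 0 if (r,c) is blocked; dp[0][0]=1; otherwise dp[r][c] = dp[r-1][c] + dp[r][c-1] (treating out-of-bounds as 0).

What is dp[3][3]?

r\c   0   1   2   3
  0   1   1   1   1
  1   1   2   3   4
  2   1   3   6  10
  3   1   4  10  20

20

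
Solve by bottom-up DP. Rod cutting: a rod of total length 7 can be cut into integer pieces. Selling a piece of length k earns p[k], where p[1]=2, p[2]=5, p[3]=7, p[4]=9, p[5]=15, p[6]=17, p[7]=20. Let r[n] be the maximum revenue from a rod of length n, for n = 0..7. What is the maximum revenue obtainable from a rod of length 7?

20

   n    0    1    2    3    4    5    6    7
r[n]    0    2    5    7   10   15   17   20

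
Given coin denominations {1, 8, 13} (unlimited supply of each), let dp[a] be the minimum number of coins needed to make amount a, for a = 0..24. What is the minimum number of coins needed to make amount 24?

 a  0  1  2  3  4  5  6  7  8  9 10 11 12 13 14 15 16 17 18 19 20 21 22 23 24
dp  0  1  2  3  4  5  6  7  1  2  3  4  5  1  2  3  2  3  4  5  6  2  3  4  3

3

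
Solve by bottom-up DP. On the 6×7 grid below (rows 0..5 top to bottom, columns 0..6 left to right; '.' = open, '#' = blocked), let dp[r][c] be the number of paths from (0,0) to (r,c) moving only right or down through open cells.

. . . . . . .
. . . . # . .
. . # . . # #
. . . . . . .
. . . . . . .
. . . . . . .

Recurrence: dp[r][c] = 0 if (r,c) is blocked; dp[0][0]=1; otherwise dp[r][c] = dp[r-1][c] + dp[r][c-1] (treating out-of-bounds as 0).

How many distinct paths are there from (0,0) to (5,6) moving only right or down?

r\c   0   1   2   3   4   5   6
  0   1   1   1   1   1   1   1
  1   1   2   3   4   0   1   2
  2   1   3   0   4   4   0   0
  3   1   4   4   8  12  12  12
  4   1   5   9  17  29  41  53
  5   1   6  15  32  61 102 155

155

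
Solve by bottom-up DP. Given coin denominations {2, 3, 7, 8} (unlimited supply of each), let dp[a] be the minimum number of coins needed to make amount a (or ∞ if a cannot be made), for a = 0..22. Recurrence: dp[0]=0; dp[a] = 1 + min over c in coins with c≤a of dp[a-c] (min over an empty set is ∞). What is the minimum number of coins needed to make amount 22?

3

 a  0  1  2  3  4  5  6  7  8  9 10 11 12 13 14 15 16 17 18 19 20 21 22
dp  0  -  1  1  2  2  2  1  1  2  2  2  3  3  2  2  2  3  3  3  4  3  3
(- denotes ∞ / unreachable)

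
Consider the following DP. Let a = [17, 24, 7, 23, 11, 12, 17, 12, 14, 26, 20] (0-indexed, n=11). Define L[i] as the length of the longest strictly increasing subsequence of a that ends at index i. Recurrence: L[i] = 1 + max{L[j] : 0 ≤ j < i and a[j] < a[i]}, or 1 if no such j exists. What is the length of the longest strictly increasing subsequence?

   i    0    1    2    3    4    5    6    7    8    9   10
a[i]   17   24    7   23   11   12   17   12   14   26   20
L[i]    1    2    1    2    2    3    4    3    4    5    5

5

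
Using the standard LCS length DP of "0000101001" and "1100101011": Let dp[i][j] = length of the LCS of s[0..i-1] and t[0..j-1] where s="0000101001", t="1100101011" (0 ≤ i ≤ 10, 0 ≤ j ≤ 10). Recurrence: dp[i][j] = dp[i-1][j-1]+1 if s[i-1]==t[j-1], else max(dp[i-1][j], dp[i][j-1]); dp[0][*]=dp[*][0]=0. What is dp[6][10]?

   ''  1  1  0  0  1  0  1  0  1  1
''  0  0  0  0  0  0  0  0  0  0  0
 0  0  0  0  1  1  1  1  1  1  1  1
 0  0  0  0  1  2  2  2  2  2  2  2
 0  0  0  0  1  2  2  3  3  3  3  3
 0  0  0  0  1  2  2  3  3  4  4  4
 1  0  1  1  1  2  3  3  4  4  5  5
 0  0  1  1  2  2  3  4  4  5  5  5
 1  0  1  2  2  2  3  4  5  5  6  6
 0  0  1  2  3  3  3  4  5  6  6  6
 0  0  1  2  3  4  4  4  5  6  6  6
 1  0  1  2  3  4  5  5  5  6  7  7

5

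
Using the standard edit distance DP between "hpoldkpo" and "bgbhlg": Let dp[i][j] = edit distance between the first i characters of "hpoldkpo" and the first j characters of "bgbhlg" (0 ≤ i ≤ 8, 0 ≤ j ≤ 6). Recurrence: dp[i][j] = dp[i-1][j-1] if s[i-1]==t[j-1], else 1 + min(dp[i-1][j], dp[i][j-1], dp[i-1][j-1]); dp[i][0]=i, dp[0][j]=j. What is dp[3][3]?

   ''  b  g  b  h  l  g
''  0  1  2  3  4  5  6
 h  1  1  2  3  3  4  5
 p  2  2  2  3  4  4  5
 o  3  3  3  3  4  5  5
 l  4  4  4  4  4  4  5
 d  5  5  5  5  5  5  5
 k  6  6  6  6  6  6  6
 p  7  7  7  7  7  7  7
 o  8  8  8  8  8  8  8

3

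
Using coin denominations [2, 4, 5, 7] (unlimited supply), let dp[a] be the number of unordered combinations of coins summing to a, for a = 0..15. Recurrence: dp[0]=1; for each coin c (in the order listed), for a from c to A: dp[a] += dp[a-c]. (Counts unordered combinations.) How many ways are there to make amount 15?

7

after  coin     0     1     2     3     4     5     6     7     8     9    10    11    12    13    14    15
          2     1     0     1     0     1     0     1     0     1     0     1     0     1     0     1     0
          4     1     0     1     0     2     0     2     0     3     0     3     0     4     0     4     0
          5     1     0     1     0     2     1     2     1     3     2     4     2     5     3     6     4
          7     1     0     1     0     2     1     2     2     3     3     4     4     6     5     8     7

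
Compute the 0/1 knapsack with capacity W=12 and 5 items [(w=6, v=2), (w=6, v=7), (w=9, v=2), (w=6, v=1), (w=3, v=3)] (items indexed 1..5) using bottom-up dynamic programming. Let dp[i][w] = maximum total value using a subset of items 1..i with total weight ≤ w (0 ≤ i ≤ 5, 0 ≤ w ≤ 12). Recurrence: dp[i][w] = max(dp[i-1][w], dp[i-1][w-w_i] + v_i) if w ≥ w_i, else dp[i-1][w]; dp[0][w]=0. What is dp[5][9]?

10

i\w   0   1   2   3   4   5   6   7   8   9  10  11  12
  0   0   0   0   0   0   0   0   0   0   0   0   0   0
  1   0   0   0   0   0   0   2   2   2   2   2   2   2
  2   0   0   0   0   0   0   7   7   7   7   7   7   9
  3   0   0   0   0   0   0   7   7   7   7   7   7   9
  4   0   0   0   0   0   0   7   7   7   7   7   7   9
  5   0   0   0   3   3   3   7   7   7  10  10  10  10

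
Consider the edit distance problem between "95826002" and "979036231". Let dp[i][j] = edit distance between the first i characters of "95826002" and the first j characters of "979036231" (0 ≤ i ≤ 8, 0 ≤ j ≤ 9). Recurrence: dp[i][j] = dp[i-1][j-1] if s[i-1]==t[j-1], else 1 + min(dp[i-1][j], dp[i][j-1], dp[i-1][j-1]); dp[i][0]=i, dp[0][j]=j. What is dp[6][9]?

7

   ''  9  7  9  0  3  6  2  3  1
''  0  1  2  3  4  5  6  7  8  9
 9  1  0  1  2  3  4  5  6  7  8
 5  2  1  1  2  3  4  5  6  7  8
 8  3  2  2  2  3  4  5  6  7  8
 2  4  3  3  3  3  4  5  5  6  7
 6  5  4  4  4  4  4  4  5  6  7
 0  6  5  5  5  4  5  5  5  6  7
 0  7  6  6  6  5  5  6  6  6  7
 2  8  7  7  7  6  6  6  6  7  7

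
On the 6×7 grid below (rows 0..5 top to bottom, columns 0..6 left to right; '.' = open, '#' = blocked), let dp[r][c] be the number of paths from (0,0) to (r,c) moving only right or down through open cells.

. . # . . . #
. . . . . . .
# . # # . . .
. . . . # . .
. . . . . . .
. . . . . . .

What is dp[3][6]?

r\c   0   1   2   3   4   5   6
  0   1   1   0   0   0   0   0
  1   1   2   2   2   2   2   2
  2   0   2   0   0   2   4   6
  3   0   2   2   2   0   4  10
  4   0   2   4   6   6  10  20
  5   0   2   6  12  18  28  48

10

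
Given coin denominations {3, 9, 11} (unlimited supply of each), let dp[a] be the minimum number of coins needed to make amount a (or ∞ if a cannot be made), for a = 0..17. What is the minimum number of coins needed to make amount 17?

3

 a  0  1  2  3  4  5  6  7  8  9 10 11 12 13 14 15 16 17
dp  0  -  -  1  -  -  2  -  -  1  -  1  2  -  2  3  -  3
(- denotes ∞ / unreachable)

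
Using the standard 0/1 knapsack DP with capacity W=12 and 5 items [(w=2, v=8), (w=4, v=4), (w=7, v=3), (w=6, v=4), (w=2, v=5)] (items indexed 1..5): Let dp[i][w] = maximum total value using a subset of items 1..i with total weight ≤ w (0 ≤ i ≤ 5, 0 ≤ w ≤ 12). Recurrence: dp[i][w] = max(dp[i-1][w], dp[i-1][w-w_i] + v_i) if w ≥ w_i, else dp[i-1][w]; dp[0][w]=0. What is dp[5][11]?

i\w   0   1   2   3   4   5   6   7   8   9  10  11  12
  0   0   0   0   0   0   0   0   0   0   0   0   0   0
  1   0   0   8   8   8   8   8   8   8   8   8   8   8
  2   0   0   8   8   8   8  12  12  12  12  12  12  12
  3   0   0   8   8   8   8  12  12  12  12  12  12  12
  4   0   0   8   8   8   8  12  12  12  12  12  12  16
  5   0   0   8   8  13  13  13  13  17  17  17  17  17

17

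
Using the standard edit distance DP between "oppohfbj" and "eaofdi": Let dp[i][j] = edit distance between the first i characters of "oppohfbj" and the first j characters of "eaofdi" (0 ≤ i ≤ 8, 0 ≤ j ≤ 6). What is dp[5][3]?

4

   ''  e  a  o  f  d  i
''  0  1  2  3  4  5  6
 o  1  1  2  2  3  4  5
 p  2  2  2  3  3  4  5
 p  3  3  3  3  4  4  5
 o  4  4  4  3  4  5  5
 h  5  5  5  4  4  5  6
 f  6  6  6  5  4  5  6
 b  7  7  7  6  5  5  6
 j  8  8  8  7  6  6  6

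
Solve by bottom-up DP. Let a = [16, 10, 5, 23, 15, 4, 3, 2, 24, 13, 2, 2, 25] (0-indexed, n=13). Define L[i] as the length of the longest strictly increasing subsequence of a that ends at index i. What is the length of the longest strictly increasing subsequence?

4

   i    0    1    2    3    4    5    6    7    8    9   10   11   12
a[i]   16   10    5   23   15    4    3    2   24   13    2    2   25
L[i]    1    1    1    2    2    1    1    1    3    2    1    1    4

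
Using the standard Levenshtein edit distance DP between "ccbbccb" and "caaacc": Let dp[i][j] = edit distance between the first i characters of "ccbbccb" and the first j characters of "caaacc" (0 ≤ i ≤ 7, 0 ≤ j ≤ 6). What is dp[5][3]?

4

   ''  c  a  a  a  c  c
''  0  1  2  3  4  5  6
 c  1  0  1  2  3  4  5
 c  2  1  1  2  3  3  4
 b  3  2  2  2  3  4  4
 b  4  3  3  3  3  4  5
 c  5  4  4  4  4  3  4
 c  6  5  5  5  5  4  3
 b  7  6  6  6  6  5  4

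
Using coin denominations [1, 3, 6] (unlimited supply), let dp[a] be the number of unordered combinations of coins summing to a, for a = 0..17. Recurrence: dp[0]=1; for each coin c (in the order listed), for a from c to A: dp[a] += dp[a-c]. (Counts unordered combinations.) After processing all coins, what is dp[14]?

after  coin     0     1     2     3     4     5     6     7     8     9    10    11    12    13    14    15    16    17
          1     1     1     1     1     1     1     1     1     1     1     1     1     1     1     1     1     1     1
          3     1     1     1     2     2     2     3     3     3     4     4     4     5     5     5     6     6     6
          6     1     1     1     2     2     2     4     4     4     6     6     6     9     9     9    12    12    12

9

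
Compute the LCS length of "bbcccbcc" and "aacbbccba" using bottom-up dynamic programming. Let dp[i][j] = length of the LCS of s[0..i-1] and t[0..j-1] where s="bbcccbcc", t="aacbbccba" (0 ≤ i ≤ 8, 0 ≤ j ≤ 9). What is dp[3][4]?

1

   ''  a  a  c  b  b  c  c  b  a
''  0  0  0  0  0  0  0  0  0  0
 b  0  0  0  0  1  1  1  1  1  1
 b  0  0  0  0  1  2  2  2  2  2
 c  0  0  0  1  1  2  3  3  3  3
 c  0  0  0  1  1  2  3  4  4  4
 c  0  0  0  1  1  2  3  4  4  4
 b  0  0  0  1  2  2  3  4  5  5
 c  0  0  0  1  2  2  3  4  5  5
 c  0  0  0  1  2  2  3  4  5  5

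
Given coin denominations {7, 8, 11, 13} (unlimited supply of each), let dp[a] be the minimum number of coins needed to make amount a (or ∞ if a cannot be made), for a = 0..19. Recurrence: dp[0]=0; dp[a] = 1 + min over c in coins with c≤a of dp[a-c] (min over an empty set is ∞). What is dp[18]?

 a  0  1  2  3  4  5  6  7  8  9 10 11 12 13 14 15 16 17 18 19
dp  0  -  -  -  -  -  -  1  1  -  -  1  -  1  2  2  2  -  2  2
(- denotes ∞ / unreachable)

2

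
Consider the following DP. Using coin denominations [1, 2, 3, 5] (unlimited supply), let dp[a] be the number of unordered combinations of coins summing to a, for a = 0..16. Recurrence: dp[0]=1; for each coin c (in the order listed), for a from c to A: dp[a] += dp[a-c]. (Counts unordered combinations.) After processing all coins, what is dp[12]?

29

after  coin     0     1     2     3     4     5     6     7     8     9    10    11    12    13    14    15    16
          1     1     1     1     1     1     1     1     1     1     1     1     1     1     1     1     1     1
          2     1     1     2     2     3     3     4     4     5     5     6     6     7     7     8     8     9
          3     1     1     2     3     4     5     7     8    10    12    14    16    19    21    24    27    30
          5     1     1     2     3     4     6     8    10    13    16    20    24    29    34    40    47    54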